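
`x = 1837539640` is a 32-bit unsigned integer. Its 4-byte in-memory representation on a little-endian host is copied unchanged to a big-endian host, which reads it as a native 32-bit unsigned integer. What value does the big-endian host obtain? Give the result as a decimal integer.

1837539640 in 32-bit hexadecimal is 0x6D86A138.
Stored little-endian, the bytes at ascending addresses are 38 A1 86 6D.
Read back as big-endian, the last byte is least significant, giving 0x38A1866D.
0x38A1866D = 950109805.

950109805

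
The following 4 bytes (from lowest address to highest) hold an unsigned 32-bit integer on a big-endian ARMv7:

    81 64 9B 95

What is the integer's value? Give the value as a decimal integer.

Big-endian: lowest address holds the most-significant byte.
The bytes are already most-significant first: 0x81649B95.
0x81649B95 = 2170854293.

2170854293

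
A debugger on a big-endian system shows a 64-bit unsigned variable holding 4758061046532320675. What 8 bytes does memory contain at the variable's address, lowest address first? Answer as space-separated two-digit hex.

4758061046532320675 in hexadecimal, padded to 64 bits, is 0x42080750022EADA3.
Split into bytes (most-significant first): 42 08 07 50 02 2E AD A3.
Big-endian: lowest address holds the most-significant byte.
So the memory order matches the most-significant-first order: 42 08 07 50 02 2E AD A3.

42 08 07 50 02 2E AD A3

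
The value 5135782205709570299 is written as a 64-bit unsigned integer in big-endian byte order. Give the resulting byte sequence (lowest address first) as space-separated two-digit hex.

5135782205709570299 in hexadecimal, padded to 64 bits, is 0x4745F6B49F1750FB.
Split into bytes (most-significant first): 47 45 F6 B4 9F 17 50 FB.
Big-endian: lowest address holds the most-significant byte.
So the memory order matches the most-significant-first order: 47 45 F6 B4 9F 17 50 FB.

47 45 F6 B4 9F 17 50 FB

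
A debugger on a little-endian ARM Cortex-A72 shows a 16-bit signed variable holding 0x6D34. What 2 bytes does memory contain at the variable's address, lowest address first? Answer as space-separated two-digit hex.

Split into bytes (most-significant first): 6D 34.
Little-endian: lowest address holds the least-significant byte.
So at ascending addresses the bytes are 34 6D.

34 6D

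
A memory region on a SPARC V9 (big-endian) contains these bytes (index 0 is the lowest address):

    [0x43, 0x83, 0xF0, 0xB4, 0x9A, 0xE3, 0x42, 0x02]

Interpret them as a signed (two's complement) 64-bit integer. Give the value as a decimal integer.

In big-endian order the high byte comes first in memory.
The bytes are already most-significant first: 0x4383F0B49AE34202.
0x4383F0B49AE34202 = 4864996680973632002.

4864996680973632002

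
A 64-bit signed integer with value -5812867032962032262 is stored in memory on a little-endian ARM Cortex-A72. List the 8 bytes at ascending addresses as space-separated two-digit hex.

Two's complement of -5812867032962032262 in 64 bits: 5812867032962032262 = 0x50AB73C4C247E286; invert → 0xAF548C3B3DB81D79; add 1 → 0xAF548C3B3DB81D7A.
Split into bytes (most-significant first): AF 54 8C 3B 3D B8 1D 7A.
In little-endian order the low byte comes first in memory.
So at ascending addresses the bytes are 7A 1D B8 3D 3B 8C 54 AF.

7A 1D B8 3D 3B 8C 54 AF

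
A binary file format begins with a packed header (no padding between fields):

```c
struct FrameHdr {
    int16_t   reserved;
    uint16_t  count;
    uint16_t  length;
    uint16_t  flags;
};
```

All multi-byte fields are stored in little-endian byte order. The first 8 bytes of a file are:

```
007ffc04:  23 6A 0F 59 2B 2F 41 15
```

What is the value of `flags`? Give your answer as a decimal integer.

5441

`flags` follows `reserved` (2 B), `count` (2 B), `length` (2 B), so it starts at offset 2 + 2 + 2 = 6 and occupies 2 bytes.
Bytes at offsets 6..7: 41 15.
In little-endian order the low byte comes first in memory.
Reassemble most-significant byte first: 15 41 → 0x1541.
0x1541 = 5441.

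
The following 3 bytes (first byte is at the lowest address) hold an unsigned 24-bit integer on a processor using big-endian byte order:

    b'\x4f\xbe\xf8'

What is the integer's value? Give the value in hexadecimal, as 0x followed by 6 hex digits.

0x4FBEF8

Big-endian: lowest address holds the most-significant byte.
The bytes are already most-significant first: 0x4FBEF8.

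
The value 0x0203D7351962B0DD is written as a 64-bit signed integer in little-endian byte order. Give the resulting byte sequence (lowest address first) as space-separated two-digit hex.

Split into bytes (most-significant first): 02 03 D7 35 19 62 B0 DD.
Little-endian: lowest address holds the least-significant byte.
So at ascending addresses the bytes are DD B0 62 19 35 D7 03 02.

DD B0 62 19 35 D7 03 02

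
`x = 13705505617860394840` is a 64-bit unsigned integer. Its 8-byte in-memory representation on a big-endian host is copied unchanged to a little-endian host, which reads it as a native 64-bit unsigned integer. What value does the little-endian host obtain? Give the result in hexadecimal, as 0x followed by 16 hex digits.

0x587FB09BBEBC33BE

13705505617860394840 in 64-bit hexadecimal is 0xBE33BCBE9BB07F58.
Stored big-endian, the bytes at ascending addresses are BE 33 BC BE 9B B0 7F 58.
Read back as little-endian, the first byte is least significant, giving 0x587FB09BBEBC33BE.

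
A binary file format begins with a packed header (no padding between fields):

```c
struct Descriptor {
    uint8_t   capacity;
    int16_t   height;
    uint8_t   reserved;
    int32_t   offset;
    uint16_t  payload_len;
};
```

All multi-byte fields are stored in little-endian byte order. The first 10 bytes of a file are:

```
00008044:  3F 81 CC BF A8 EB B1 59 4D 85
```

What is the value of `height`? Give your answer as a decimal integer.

`height` follows `capacity` (1 byte), so it starts at byte offset 1 and occupies 2 bytes.
Bytes at offsets 1..2: 81 CC.
In little-endian order the low byte comes first in memory.
Reassemble most-significant byte first: CC 81 → 0xCC81.
Top bit is set, so as a signed 16-bit value this is 0xCC81 − 2^16 = -13183.

-13183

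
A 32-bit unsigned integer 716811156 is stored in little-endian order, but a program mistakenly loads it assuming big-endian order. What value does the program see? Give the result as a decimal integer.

2494282026

716811156 in 32-bit hexadecimal is 0x2AB9AB94.
Stored little-endian, the bytes at ascending addresses are 94 AB B9 2A.
Read back as big-endian, the last byte is least significant, giving 0x94ABB92A.
0x94ABB92A = 2494282026.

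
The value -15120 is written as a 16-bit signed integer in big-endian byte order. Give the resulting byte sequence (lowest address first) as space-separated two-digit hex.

C4 F0

Two's complement of -15120 in 16 bits: 15120 = 0x3B10; invert → 0xC4EF; add 1 → 0xC4F0.
Split into bytes (most-significant first): C4 F0.
Big-endian: lowest address holds the most-significant byte.
So the memory order matches the most-significant-first order: C4 F0.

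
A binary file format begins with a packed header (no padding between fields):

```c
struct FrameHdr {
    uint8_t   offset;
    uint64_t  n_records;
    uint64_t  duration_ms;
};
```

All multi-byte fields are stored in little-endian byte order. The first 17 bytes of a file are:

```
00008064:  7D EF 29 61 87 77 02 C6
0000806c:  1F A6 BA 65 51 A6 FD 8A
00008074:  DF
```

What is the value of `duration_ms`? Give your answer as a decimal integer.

16107965908016020134

`duration_ms` follows `offset` (1 B), `n_records` (8 B), so it starts at offset 1 + 8 = 9 and occupies 8 bytes.
Bytes at offsets 9..16: A6 BA 65 51 A6 FD 8A DF.
Little-endian stores the least-significant byte at the lowest address.
Reassemble most-significant byte first: DF 8A FD A6 51 65 BA A6 → 0xDF8AFDA65165BAA6.
0xDF8AFDA65165BAA6 = 16107965908016020134.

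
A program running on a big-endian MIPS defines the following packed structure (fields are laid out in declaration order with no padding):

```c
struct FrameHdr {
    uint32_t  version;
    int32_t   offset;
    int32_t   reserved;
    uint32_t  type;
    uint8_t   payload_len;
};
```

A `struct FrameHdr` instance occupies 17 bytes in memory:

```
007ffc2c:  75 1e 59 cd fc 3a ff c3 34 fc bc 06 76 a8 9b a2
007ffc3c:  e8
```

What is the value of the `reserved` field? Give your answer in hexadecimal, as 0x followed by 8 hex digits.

0x34FCBC06

`reserved` follows `version` (4 B), `offset` (4 B), so it starts at offset 4 + 4 = 8 and occupies 4 bytes.
Bytes at offsets 8..11: 34 FC BC 06.
In big-endian order the high byte comes first in memory.
The bytes are already most-significant first: 0x34FCBC06.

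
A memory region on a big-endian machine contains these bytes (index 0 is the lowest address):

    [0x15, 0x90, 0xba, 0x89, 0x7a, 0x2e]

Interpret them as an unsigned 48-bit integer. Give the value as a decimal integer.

Big-endian: lowest address holds the most-significant byte.
The bytes are already most-significant first: 0x1590BA897A2E.
0x1590BA897A2E = 23711349045806.

23711349045806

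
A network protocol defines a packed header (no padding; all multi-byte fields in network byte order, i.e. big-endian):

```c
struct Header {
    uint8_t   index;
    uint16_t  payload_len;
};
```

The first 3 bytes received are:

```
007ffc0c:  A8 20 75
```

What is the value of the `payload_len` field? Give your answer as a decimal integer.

8309

`payload_len` follows `index` (1 byte), so it starts at byte offset 1 and occupies 2 bytes.
Bytes at offsets 1..2: 20 75.
Big-endian stores the most-significant byte at the lowest address.
The bytes are already most-significant first: 0x2075.
0x2075 = 8309.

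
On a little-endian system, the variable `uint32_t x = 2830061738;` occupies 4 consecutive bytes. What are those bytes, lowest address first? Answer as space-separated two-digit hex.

2830061738 in hexadecimal, padded to 32 bits, is 0xA8AF50AA.
Split into bytes (most-significant first): A8 AF 50 AA.
Little-endian stores the least-significant byte at the lowest address.
So at ascending addresses the bytes are AA 50 AF A8.

AA 50 AF A8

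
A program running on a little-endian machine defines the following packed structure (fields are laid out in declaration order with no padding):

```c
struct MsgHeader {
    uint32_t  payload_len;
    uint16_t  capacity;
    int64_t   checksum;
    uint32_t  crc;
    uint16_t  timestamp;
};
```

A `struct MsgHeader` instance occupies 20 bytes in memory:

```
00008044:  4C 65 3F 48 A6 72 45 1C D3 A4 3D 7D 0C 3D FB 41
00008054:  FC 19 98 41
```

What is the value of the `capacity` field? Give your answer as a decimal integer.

29350

`capacity` follows `payload_len` (4 bytes), so it starts at byte offset 4 and occupies 2 bytes.
Bytes at offsets 4..5: A6 72.
Little-endian stores the least-significant byte at the lowest address.
Reassemble most-significant byte first: 72 A6 → 0x72A6.
0x72A6 = 29350.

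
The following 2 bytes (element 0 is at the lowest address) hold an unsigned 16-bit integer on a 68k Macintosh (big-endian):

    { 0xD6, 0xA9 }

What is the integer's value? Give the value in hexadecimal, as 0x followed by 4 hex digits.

Big-endian: lowest address holds the most-significant byte.
The bytes are already most-significant first: 0xD6A9.

0xD6A9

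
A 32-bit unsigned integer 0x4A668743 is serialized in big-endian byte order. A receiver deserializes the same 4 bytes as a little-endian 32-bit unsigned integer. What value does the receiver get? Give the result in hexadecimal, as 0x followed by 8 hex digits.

0x4387664A

Stored big-endian, the bytes at ascending addresses are 4A 66 87 43.
Read back as little-endian, the first byte is least significant, giving 0x4387664A.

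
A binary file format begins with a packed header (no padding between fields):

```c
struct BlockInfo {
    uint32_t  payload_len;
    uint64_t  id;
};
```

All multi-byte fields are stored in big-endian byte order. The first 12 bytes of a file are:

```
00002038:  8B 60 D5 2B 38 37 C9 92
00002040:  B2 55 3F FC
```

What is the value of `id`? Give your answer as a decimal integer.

`id` follows `payload_len` (4 bytes), so it starts at byte offset 4 and occupies 8 bytes.
Bytes at offsets 4..11: 38 37 C9 92 B2 55 3F FC.
Big-endian: lowest address holds the most-significant byte.
The bytes are already most-significant first: 0x3837C992B2553FFC.
0x3837C992B2553FFC = 4050928021737390076.

4050928021737390076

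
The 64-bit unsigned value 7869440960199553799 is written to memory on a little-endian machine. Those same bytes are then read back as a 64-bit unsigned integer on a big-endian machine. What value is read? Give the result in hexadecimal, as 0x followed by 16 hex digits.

7869440960199553799 in 64-bit hexadecimal is 0x6D35DEDBF59A7307.
Stored little-endian, the bytes at ascending addresses are 07 73 9A F5 DB DE 35 6D.
Read back as big-endian, the last byte is least significant, giving 0x07739AF5DBDE356D.

0x07739AF5DBDE356D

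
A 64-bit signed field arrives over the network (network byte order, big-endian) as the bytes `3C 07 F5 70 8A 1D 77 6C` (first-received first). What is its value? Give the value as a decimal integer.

Big-endian: lowest address holds the most-significant byte.
The bytes are already most-significant first: 0x3C07F5708A1D776C.
0x3C07F5708A1D776C = 4325695830814979948.

4325695830814979948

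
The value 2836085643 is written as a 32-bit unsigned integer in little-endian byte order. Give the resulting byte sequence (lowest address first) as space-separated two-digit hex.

8B 3B 0B A9

2836085643 in hexadecimal, padded to 32 bits, is 0xA90B3B8B.
Split into bytes (most-significant first): A9 0B 3B 8B.
In little-endian order the low byte comes first in memory.
So at ascending addresses the bytes are 8B 3B 0B A9.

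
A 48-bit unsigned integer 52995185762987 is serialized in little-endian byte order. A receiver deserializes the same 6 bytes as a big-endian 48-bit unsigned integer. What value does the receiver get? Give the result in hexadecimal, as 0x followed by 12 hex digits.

0xABE238E73230

52995185762987 in 48-bit hexadecimal is 0x3032E738E2AB.
Stored little-endian, the bytes at ascending addresses are AB E2 38 E7 32 30.
Read back as big-endian, the last byte is least significant, giving 0xABE238E73230.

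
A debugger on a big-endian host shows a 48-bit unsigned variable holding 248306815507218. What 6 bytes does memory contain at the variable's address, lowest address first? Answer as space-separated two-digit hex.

E1 D5 6F 88 9B 12

248306815507218 in hexadecimal, padded to 48 bits, is 0xE1D56F889B12.
Split into bytes (most-significant first): E1 D5 6F 88 9B 12.
In big-endian order the high byte comes first in memory.
So the memory order matches the most-significant-first order: E1 D5 6F 88 9B 12.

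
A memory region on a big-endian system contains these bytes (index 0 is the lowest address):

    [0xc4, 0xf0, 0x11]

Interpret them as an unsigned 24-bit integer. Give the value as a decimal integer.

In big-endian order the high byte comes first in memory.
The bytes are already most-significant first: 0xC4F011.
0xC4F011 = 12906513.

12906513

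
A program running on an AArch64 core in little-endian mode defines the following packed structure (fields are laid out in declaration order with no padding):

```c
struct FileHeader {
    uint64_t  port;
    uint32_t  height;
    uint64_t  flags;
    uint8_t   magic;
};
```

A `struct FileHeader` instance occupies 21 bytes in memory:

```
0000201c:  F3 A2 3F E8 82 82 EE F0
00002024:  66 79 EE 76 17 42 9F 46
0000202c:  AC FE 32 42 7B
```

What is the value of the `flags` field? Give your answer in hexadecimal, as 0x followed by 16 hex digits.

`flags` follows `port` (8 B), `height` (4 B), so it starts at offset 8 + 4 = 12 and occupies 8 bytes.
Bytes at offsets 12..19: 17 42 9F 46 AC FE 32 42.
Little-endian: lowest address holds the least-significant byte.
Reassemble most-significant byte first: 42 32 FE AC 46 9F 42 17 → 0x4232FEAC469F4217.

0x4232FEAC469F4217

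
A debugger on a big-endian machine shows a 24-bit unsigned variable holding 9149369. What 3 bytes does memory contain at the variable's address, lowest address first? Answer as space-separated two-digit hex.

8B 9B B9

9149369 in hexadecimal, padded to 24 bits, is 0x8B9BB9.
Split into bytes (most-significant first): 8B 9B B9.
Big-endian stores the most-significant byte at the lowest address.
So the memory order matches the most-significant-first order: 8B 9B B9.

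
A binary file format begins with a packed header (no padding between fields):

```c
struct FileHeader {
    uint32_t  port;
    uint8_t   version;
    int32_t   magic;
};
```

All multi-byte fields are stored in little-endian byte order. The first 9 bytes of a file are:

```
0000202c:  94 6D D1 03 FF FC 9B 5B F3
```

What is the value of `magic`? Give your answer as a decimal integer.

-212100100

`magic` follows `port` (4 B), `version` (1 B), so it starts at offset 4 + 1 = 5 and occupies 4 bytes.
Bytes at offsets 5..8: FC 9B 5B F3.
Little-endian: lowest address holds the least-significant byte.
Reassemble most-significant byte first: F3 5B 9B FC → 0xF35B9BFC.
Top bit is set, so as a signed 32-bit value this is 0xF35B9BFC − 2^32 = -212100100.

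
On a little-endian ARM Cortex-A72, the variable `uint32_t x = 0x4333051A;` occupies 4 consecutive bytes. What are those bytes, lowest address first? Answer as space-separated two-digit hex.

Split into bytes (most-significant first): 43 33 05 1A.
In little-endian order the low byte comes first in memory.
So at ascending addresses the bytes are 1A 05 33 43.

1A 05 33 43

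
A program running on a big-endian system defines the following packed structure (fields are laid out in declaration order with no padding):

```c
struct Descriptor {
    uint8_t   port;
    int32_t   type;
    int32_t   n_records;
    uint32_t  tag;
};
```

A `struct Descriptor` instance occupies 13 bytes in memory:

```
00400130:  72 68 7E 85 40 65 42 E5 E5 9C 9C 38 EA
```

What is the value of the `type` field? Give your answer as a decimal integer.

1753122112

`type` follows `port` (1 byte), so it starts at byte offset 1 and occupies 4 bytes.
Bytes at offsets 1..4: 68 7E 85 40.
Big-endian: lowest address holds the most-significant byte.
The bytes are already most-significant first: 0x687E8540.
0x687E8540 = 1753122112.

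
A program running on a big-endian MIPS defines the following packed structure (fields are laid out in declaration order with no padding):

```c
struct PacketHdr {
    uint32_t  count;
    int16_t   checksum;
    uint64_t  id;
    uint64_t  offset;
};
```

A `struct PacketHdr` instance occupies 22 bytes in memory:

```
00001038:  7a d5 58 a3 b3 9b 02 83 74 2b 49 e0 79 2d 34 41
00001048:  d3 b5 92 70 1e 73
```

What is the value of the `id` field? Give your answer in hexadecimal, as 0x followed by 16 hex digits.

0x0283742B49E0792D

`id` follows `count` (4 B), `checksum` (2 B), so it starts at offset 4 + 2 = 6 and occupies 8 bytes.
Bytes at offsets 6..13: 02 83 74 2B 49 E0 79 2D.
Big-endian stores the most-significant byte at the lowest address.
The bytes are already most-significant first: 0x0283742B49E0792D.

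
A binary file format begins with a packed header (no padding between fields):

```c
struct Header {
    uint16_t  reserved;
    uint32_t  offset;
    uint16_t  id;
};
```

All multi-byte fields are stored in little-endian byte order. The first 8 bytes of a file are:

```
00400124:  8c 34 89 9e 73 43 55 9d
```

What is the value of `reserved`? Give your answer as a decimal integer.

13452

`reserved` is the first field, at byte offset 0, occupying 2 bytes.
Bytes at offsets 0..1: 8C 34.
Little-endian stores the least-significant byte at the lowest address.
Reassemble most-significant byte first: 34 8C → 0x348C.
0x348C = 13452.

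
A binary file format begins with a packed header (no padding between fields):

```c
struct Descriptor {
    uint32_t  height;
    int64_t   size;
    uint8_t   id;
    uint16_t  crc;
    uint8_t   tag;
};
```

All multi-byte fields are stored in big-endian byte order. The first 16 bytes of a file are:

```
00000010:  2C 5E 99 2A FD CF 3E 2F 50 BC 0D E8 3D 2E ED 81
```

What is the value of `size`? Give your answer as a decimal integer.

-157839088995791384

`size` follows `height` (4 bytes), so it starts at byte offset 4 and occupies 8 bytes.
Bytes at offsets 4..11: FD CF 3E 2F 50 BC 0D E8.
Big-endian stores the most-significant byte at the lowest address.
The bytes are already most-significant first: 0xFDCF3E2F50BC0DE8.
Top bit is set, so as a signed 64-bit value this is 0xFDCF3E2F50BC0DE8 − 2^64 = -157839088995791384.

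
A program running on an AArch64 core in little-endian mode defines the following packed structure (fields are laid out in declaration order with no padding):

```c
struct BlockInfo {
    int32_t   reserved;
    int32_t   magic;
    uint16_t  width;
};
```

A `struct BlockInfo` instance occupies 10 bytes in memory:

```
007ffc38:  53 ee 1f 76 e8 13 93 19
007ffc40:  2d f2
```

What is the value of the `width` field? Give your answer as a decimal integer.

61997

`width` follows `reserved` (4 B), `magic` (4 B), so it starts at offset 4 + 4 = 8 and occupies 2 bytes.
Bytes at offsets 8..9: 2D F2.
In little-endian order the low byte comes first in memory.
Reassemble most-significant byte first: F2 2D → 0xF22D.
0xF22D = 61997.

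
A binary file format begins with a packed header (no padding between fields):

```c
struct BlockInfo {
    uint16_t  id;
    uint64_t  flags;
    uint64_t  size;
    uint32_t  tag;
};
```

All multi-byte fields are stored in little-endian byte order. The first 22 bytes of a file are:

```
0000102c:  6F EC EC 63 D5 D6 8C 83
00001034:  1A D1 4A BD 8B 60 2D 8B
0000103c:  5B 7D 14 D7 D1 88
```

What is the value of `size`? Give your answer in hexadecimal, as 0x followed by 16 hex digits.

`size` follows `id` (2 B), `flags` (8 B), so it starts at offset 2 + 8 = 10 and occupies 8 bytes.
Bytes at offsets 10..17: 4A BD 8B 60 2D 8B 5B 7D.
In little-endian order the low byte comes first in memory.
Reassemble most-significant byte first: 7D 5B 8B 2D 60 8B BD 4A → 0x7D5B8B2D608BBD4A.

0x7D5B8B2D608BBD4A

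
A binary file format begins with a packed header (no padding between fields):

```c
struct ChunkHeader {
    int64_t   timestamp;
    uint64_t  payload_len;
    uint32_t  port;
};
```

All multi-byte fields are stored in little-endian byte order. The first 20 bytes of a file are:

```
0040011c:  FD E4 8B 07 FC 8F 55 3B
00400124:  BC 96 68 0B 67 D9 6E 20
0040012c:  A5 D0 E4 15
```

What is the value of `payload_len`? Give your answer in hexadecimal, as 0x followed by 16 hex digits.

`payload_len` follows `timestamp` (8 bytes), so it starts at byte offset 8 and occupies 8 bytes.
Bytes at offsets 8..15: BC 96 68 0B 67 D9 6E 20.
In little-endian order the low byte comes first in memory.
Reassemble most-significant byte first: 20 6E D9 67 0B 68 96 BC → 0x206ED9670B6896BC.

0x206ED9670B6896BC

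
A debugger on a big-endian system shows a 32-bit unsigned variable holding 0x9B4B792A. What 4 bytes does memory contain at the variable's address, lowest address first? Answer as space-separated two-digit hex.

Split into bytes (most-significant first): 9B 4B 79 2A.
Big-endian: lowest address holds the most-significant byte.
So the memory order matches the most-significant-first order: 9B 4B 79 2A.

9B 4B 79 2A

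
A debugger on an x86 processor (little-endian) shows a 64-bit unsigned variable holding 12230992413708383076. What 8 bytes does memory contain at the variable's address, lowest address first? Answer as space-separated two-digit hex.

64 F3 95 35 CC 36 BD A9

12230992413708383076 in hexadecimal, padded to 64 bits, is 0xA9BD36CC3595F364.
Split into bytes (most-significant first): A9 BD 36 CC 35 95 F3 64.
Little-endian: lowest address holds the least-significant byte.
So at ascending addresses the bytes are 64 F3 95 35 CC 36 BD A9.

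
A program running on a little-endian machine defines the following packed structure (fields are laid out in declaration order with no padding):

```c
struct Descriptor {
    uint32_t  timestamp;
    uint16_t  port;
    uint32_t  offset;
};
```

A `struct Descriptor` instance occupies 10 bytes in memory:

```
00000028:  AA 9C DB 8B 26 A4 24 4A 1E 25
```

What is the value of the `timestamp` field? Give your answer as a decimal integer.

2346425514

`timestamp` is the first field, at byte offset 0, occupying 4 bytes.
Bytes at offsets 0..3: AA 9C DB 8B.
Little-endian stores the least-significant byte at the lowest address.
Reassemble most-significant byte first: 8B DB 9C AA → 0x8BDB9CAA.
0x8BDB9CAA = 2346425514.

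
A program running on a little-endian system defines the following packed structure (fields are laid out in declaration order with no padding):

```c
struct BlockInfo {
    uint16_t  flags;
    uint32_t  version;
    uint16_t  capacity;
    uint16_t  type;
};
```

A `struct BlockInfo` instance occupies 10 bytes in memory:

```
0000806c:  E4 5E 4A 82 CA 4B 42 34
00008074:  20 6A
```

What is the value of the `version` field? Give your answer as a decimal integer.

`version` follows `flags` (2 bytes), so it starts at byte offset 2 and occupies 4 bytes.
Bytes at offsets 2..5: 4A 82 CA 4B.
In little-endian order the low byte comes first in memory.
Reassemble most-significant byte first: 4B CA 82 4A → 0x4BCA824A.
0x4BCA824A = 1271562826.

1271562826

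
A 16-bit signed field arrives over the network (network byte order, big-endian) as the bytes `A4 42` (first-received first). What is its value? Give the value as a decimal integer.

In big-endian order the high byte comes first in memory.
The bytes are already most-significant first: 0xA442.
Top bit is set, so as a signed 16-bit value this is 0xA442 − 2^16 = -23486.

-23486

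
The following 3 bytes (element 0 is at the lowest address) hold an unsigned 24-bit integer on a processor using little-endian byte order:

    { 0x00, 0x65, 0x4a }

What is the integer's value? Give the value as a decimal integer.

Little-endian: lowest address holds the least-significant byte.
Reassemble most-significant byte first: 4A 65 00 → 0x4A6500.
0x4A6500 = 4875520.

4875520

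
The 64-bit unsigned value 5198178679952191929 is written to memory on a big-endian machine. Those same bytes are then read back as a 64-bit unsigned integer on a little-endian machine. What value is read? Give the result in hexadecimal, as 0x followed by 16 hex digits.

0xB9318FE1F7A32348

5198178679952191929 in 64-bit hexadecimal is 0x4823A3F7E18F31B9.
Stored big-endian, the bytes at ascending addresses are 48 23 A3 F7 E1 8F 31 B9.
Read back as little-endian, the first byte is least significant, giving 0xB9318FE1F7A32348.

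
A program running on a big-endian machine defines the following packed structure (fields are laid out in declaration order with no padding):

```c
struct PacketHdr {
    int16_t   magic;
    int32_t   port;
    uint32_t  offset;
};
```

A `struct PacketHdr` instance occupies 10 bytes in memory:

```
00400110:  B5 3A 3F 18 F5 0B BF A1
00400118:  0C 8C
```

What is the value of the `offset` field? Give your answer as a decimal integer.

3215002764

`offset` follows `magic` (2 B), `port` (4 B), so it starts at offset 2 + 4 = 6 and occupies 4 bytes.
Bytes at offsets 6..9: BF A1 0C 8C.
In big-endian order the high byte comes first in memory.
The bytes are already most-significant first: 0xBFA10C8C.
0xBFA10C8C = 3215002764.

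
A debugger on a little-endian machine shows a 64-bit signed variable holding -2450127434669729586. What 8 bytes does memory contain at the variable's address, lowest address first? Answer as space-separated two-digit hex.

CE 58 12 5A 14 66 FF DD

Two's complement of -2450127434669729586 in 64 bits: 2450127434669729586 = 0x220099EBA5EDA732; invert → 0xDDFF66145A1258CD; add 1 → 0xDDFF66145A1258CE.
Split into bytes (most-significant first): DD FF 66 14 5A 12 58 CE.
Little-endian stores the least-significant byte at the lowest address.
So at ascending addresses the bytes are CE 58 12 5A 14 66 FF DD.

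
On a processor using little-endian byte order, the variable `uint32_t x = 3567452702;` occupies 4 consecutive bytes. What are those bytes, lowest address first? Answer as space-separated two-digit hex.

1E 02 A3 D4

3567452702 in hexadecimal, padded to 32 bits, is 0xD4A3021E.
Split into bytes (most-significant first): D4 A3 02 1E.
Little-endian stores the least-significant byte at the lowest address.
So at ascending addresses the bytes are 1E 02 A3 D4.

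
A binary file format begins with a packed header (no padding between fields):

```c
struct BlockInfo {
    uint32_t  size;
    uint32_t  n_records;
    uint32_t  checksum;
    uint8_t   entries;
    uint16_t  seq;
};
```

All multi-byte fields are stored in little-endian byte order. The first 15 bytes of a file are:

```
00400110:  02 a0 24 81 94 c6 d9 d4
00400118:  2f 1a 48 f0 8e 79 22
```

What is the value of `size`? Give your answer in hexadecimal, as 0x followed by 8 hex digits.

0x8124A002

`size` is the first field, at byte offset 0, occupying 4 bytes.
Bytes at offsets 0..3: 02 A0 24 81.
In little-endian order the low byte comes first in memory.
Reassemble most-significant byte first: 81 24 A0 02 → 0x8124A002.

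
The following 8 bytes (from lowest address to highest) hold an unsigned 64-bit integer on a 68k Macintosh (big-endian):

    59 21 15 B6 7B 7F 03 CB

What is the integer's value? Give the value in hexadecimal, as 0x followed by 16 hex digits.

Big-endian: lowest address holds the most-significant byte.
The bytes are already most-significant first: 0x592115B67B7F03CB.

0x592115B67B7F03CB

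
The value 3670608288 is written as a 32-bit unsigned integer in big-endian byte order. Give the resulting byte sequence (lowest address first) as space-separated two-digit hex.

3670608288 in hexadecimal, padded to 32 bits, is 0xDAC909A0.
Split into bytes (most-significant first): DA C9 09 A0.
Big-endian stores the most-significant byte at the lowest address.
So the memory order matches the most-significant-first order: DA C9 09 A0.

DA C9 09 A0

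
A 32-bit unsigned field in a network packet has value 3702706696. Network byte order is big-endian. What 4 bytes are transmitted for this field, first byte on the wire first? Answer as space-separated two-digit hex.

DC B2 D2 08

3702706696 in hexadecimal, padded to 32 bits, is 0xDCB2D208.
Split into bytes (most-significant first): DC B2 D2 08.
In big-endian order the high byte comes first in memory.
So the memory order matches the most-significant-first order: DC B2 D2 08.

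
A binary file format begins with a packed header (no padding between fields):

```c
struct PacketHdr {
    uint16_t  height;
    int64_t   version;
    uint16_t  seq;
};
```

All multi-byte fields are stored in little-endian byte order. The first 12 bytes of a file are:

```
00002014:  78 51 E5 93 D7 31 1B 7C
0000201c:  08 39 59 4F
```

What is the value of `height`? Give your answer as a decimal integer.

20856

`height` is the first field, at byte offset 0, occupying 2 bytes.
Bytes at offsets 0..1: 78 51.
In little-endian order the low byte comes first in memory.
Reassemble most-significant byte first: 51 78 → 0x5178.
0x5178 = 20856.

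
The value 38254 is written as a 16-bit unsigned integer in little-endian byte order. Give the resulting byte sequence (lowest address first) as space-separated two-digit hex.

38254 in hexadecimal, padded to 16 bits, is 0x956E.
Split into bytes (most-significant first): 95 6E.
Little-endian: lowest address holds the least-significant byte.
So at ascending addresses the bytes are 6E 95.

6E 95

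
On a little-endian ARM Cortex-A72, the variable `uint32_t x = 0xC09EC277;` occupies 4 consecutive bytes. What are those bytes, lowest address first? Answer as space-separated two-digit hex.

Split into bytes (most-significant first): C0 9E C2 77.
In little-endian order the low byte comes first in memory.
So at ascending addresses the bytes are 77 C2 9E C0.

77 C2 9E C0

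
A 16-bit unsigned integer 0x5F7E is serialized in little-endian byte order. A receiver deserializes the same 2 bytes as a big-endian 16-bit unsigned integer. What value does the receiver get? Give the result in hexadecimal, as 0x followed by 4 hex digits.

0x7E5F

Stored little-endian, the bytes at ascending addresses are 7E 5F.
Read back as big-endian, the last byte is least significant, giving 0x7E5F.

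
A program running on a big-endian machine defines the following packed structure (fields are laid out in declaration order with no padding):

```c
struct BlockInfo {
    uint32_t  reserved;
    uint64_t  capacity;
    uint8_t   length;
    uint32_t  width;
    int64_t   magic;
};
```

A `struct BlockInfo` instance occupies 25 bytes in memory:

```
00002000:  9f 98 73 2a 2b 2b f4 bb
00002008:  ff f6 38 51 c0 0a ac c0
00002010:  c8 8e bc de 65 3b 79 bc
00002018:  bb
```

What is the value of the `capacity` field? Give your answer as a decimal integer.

`capacity` follows `reserved` (4 bytes), so it starts at byte offset 4 and occupies 8 bytes.
Bytes at offsets 4..11: 2B 2B F4 BB FF F6 38 51.
In big-endian order the high byte comes first in memory.
The bytes are already most-significant first: 0x2B2BF4BBFFF63851.
0x2B2BF4BBFFF63851 = 3110849055919847505.

3110849055919847505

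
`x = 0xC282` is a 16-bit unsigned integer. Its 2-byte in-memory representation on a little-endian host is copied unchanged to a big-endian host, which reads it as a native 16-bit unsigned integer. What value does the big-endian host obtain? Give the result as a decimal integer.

Stored little-endian, the bytes at ascending addresses are 82 C2.
Read back as big-endian, the last byte is least significant, giving 0x82C2.
0x82C2 = 33474.

33474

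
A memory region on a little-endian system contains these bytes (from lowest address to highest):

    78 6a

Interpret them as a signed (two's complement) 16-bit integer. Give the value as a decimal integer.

Little-endian stores the least-significant byte at the lowest address.
Reassemble most-significant byte first: 6A 78 → 0x6A78.
0x6A78 = 27256.

27256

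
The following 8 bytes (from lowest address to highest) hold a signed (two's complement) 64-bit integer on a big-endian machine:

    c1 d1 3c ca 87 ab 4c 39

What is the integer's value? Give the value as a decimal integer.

In big-endian order the high byte comes first in memory.
The bytes are already most-significant first: 0xC1D13CCA87AB4C39.
Top bit is set, so as a signed 64-bit value this is 0xC1D13CCA87AB4C39 − 2^64 = -4480733313699722183.

-4480733313699722183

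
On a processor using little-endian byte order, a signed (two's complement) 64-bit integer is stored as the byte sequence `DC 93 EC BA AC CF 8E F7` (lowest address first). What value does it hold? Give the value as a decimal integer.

-608320558871047204

Little-endian stores the least-significant byte at the lowest address.
Reassemble most-significant byte first: F7 8E CF AC BA EC 93 DC → 0xF78ECFACBAEC93DC.
Top bit is set, so as a signed 64-bit value this is 0xF78ECFACBAEC93DC − 2^64 = -608320558871047204.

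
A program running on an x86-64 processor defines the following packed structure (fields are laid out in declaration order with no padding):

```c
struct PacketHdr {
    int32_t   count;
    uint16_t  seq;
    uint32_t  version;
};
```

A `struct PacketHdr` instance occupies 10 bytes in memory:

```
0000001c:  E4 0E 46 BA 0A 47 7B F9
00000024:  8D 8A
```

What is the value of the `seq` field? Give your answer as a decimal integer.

`seq` follows `count` (4 bytes), so it starts at byte offset 4 and occupies 2 bytes.
Bytes at offsets 4..5: 0A 47.
Little-endian: lowest address holds the least-significant byte.
Reassemble most-significant byte first: 47 0A → 0x470A.
0x470A = 18186.

18186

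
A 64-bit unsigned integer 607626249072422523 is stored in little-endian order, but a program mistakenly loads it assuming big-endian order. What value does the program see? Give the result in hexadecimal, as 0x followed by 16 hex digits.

607626249072422523 in 64-bit hexadecimal is 0x086EB8DAAC2A2E7B.
Stored little-endian, the bytes at ascending addresses are 7B 2E 2A AC DA B8 6E 08.
Read back as big-endian, the last byte is least significant, giving 0x7B2E2AACDAB86E08.

0x7B2E2AACDAB86E08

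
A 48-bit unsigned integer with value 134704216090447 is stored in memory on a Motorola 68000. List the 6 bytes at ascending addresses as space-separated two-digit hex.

7A 83 44 F3 27 4F

134704216090447 in hexadecimal, padded to 48 bits, is 0x7A8344F3274F.
Split into bytes (most-significant first): 7A 83 44 F3 27 4F.
In big-endian order the high byte comes first in memory.
So the memory order matches the most-significant-first order: 7A 83 44 F3 27 4F.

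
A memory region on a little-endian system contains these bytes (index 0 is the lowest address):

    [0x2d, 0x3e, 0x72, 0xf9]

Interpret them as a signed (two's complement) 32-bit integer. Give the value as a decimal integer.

In little-endian order the low byte comes first in memory.
Reassemble most-significant byte first: F9 72 3E 2D → 0xF9723E2D.
Top bit is set, so as a signed 32-bit value this is 0xF9723E2D − 2^32 = -109953491.

-109953491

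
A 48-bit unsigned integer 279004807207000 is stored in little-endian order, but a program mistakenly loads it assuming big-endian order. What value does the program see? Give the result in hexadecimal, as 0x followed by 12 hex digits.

0x58986CDEC0FD

279004807207000 in 48-bit hexadecimal is 0xFDC0DE6C9858.
Stored little-endian, the bytes at ascending addresses are 58 98 6C DE C0 FD.
Read back as big-endian, the last byte is least significant, giving 0x58986CDEC0FD.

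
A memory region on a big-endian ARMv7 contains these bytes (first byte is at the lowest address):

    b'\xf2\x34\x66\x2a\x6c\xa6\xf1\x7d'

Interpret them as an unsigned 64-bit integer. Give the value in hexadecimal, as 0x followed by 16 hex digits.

In big-endian order the high byte comes first in memory.
The bytes are already most-significant first: 0xF234662A6CA6F17D.

0xF234662A6CA6F17D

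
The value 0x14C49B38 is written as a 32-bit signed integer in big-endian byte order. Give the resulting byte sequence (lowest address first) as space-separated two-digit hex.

14 C4 9B 38

Split into bytes (most-significant first): 14 C4 9B 38.
In big-endian order the high byte comes first in memory.
So the memory order matches the most-significant-first order: 14 C4 9B 38.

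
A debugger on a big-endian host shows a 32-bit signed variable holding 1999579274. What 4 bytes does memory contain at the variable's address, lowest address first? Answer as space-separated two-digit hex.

1999579274 in hexadecimal, padded to 32 bits, is 0x772F288A.
Split into bytes (most-significant first): 77 2F 28 8A.
Big-endian stores the most-significant byte at the lowest address.
So the memory order matches the most-significant-first order: 77 2F 28 8A.

77 2F 28 8A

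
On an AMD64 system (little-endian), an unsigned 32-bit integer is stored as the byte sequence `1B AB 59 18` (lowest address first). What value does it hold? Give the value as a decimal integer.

408529691

In little-endian order the low byte comes first in memory.
Reassemble most-significant byte first: 18 59 AB 1B → 0x1859AB1B.
0x1859AB1B = 408529691.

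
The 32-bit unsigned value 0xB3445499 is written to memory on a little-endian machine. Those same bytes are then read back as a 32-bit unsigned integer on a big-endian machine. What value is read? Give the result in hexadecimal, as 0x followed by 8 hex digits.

0x995444B3

Stored little-endian, the bytes at ascending addresses are 99 54 44 B3.
Read back as big-endian, the last byte is least significant, giving 0x995444B3.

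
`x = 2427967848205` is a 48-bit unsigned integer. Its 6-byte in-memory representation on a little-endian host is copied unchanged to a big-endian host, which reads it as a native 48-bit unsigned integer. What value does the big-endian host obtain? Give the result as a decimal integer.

14564927091970

2427967848205 in 48-bit hexadecimal is 0x02354E293F0D.
Stored little-endian, the bytes at ascending addresses are 0D 3F 29 4E 35 02.
Read back as big-endian, the last byte is least significant, giving 0x0D3F294E3502.
0x0D3F294E3502 = 14564927091970.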